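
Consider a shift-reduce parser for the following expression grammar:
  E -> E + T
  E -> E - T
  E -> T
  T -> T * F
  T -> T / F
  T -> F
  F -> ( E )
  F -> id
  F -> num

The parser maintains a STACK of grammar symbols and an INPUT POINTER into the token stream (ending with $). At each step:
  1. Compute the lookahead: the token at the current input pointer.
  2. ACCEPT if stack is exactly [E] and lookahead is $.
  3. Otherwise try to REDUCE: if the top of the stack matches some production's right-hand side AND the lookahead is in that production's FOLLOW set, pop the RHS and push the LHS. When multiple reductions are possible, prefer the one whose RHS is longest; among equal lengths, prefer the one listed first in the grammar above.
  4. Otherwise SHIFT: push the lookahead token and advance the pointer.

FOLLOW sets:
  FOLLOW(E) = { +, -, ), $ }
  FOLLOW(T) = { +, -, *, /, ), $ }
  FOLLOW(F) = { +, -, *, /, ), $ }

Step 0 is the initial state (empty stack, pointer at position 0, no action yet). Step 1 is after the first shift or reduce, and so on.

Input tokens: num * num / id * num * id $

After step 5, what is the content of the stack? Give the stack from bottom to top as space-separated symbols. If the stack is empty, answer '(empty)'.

Answer: T * num

Derivation:
Step 1: shift num. Stack=[num] ptr=1 lookahead=* remaining=[* num / id * num * id $]
Step 2: reduce F->num. Stack=[F] ptr=1 lookahead=* remaining=[* num / id * num * id $]
Step 3: reduce T->F. Stack=[T] ptr=1 lookahead=* remaining=[* num / id * num * id $]
Step 4: shift *. Stack=[T *] ptr=2 lookahead=num remaining=[num / id * num * id $]
Step 5: shift num. Stack=[T * num] ptr=3 lookahead=/ remaining=[/ id * num * id $]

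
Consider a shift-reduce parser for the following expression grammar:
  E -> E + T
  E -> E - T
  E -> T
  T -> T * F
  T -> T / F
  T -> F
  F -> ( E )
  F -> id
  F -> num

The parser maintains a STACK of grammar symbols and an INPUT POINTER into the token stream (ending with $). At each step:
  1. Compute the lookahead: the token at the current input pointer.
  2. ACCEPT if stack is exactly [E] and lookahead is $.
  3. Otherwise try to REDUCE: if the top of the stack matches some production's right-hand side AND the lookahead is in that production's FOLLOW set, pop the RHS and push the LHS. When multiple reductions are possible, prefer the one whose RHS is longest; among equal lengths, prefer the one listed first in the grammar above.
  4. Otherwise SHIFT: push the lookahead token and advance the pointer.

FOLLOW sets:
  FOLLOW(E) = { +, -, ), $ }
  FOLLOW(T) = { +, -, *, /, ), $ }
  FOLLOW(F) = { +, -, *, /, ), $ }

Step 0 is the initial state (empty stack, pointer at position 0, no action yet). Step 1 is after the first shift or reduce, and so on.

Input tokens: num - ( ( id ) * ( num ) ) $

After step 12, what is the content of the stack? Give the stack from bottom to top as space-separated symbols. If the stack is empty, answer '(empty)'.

Answer: E - ( ( E )

Derivation:
Step 1: shift num. Stack=[num] ptr=1 lookahead=- remaining=[- ( ( id ) * ( num ) ) $]
Step 2: reduce F->num. Stack=[F] ptr=1 lookahead=- remaining=[- ( ( id ) * ( num ) ) $]
Step 3: reduce T->F. Stack=[T] ptr=1 lookahead=- remaining=[- ( ( id ) * ( num ) ) $]
Step 4: reduce E->T. Stack=[E] ptr=1 lookahead=- remaining=[- ( ( id ) * ( num ) ) $]
Step 5: shift -. Stack=[E -] ptr=2 lookahead=( remaining=[( ( id ) * ( num ) ) $]
Step 6: shift (. Stack=[E - (] ptr=3 lookahead=( remaining=[( id ) * ( num ) ) $]
Step 7: shift (. Stack=[E - ( (] ptr=4 lookahead=id remaining=[id ) * ( num ) ) $]
Step 8: shift id. Stack=[E - ( ( id] ptr=5 lookahead=) remaining=[) * ( num ) ) $]
Step 9: reduce F->id. Stack=[E - ( ( F] ptr=5 lookahead=) remaining=[) * ( num ) ) $]
Step 10: reduce T->F. Stack=[E - ( ( T] ptr=5 lookahead=) remaining=[) * ( num ) ) $]
Step 11: reduce E->T. Stack=[E - ( ( E] ptr=5 lookahead=) remaining=[) * ( num ) ) $]
Step 12: shift ). Stack=[E - ( ( E )] ptr=6 lookahead=* remaining=[* ( num ) ) $]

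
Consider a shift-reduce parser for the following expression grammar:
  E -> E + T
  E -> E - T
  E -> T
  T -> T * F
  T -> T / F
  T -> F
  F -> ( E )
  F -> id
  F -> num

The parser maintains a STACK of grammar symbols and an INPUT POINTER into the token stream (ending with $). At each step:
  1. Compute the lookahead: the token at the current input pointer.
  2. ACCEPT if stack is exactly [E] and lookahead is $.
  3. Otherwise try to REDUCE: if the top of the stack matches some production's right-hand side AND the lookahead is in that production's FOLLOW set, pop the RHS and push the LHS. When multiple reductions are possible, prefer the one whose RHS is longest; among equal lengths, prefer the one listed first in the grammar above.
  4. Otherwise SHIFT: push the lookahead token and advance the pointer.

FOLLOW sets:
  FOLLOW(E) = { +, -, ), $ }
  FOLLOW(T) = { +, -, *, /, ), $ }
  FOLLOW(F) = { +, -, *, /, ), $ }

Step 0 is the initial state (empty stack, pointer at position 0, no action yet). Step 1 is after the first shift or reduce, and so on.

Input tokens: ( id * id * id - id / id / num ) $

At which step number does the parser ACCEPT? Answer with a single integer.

Answer: 31

Derivation:
Step 1: shift (. Stack=[(] ptr=1 lookahead=id remaining=[id * id * id - id / id / num ) $]
Step 2: shift id. Stack=[( id] ptr=2 lookahead=* remaining=[* id * id - id / id / num ) $]
Step 3: reduce F->id. Stack=[( F] ptr=2 lookahead=* remaining=[* id * id - id / id / num ) $]
Step 4: reduce T->F. Stack=[( T] ptr=2 lookahead=* remaining=[* id * id - id / id / num ) $]
Step 5: shift *. Stack=[( T *] ptr=3 lookahead=id remaining=[id * id - id / id / num ) $]
Step 6: shift id. Stack=[( T * id] ptr=4 lookahead=* remaining=[* id - id / id / num ) $]
Step 7: reduce F->id. Stack=[( T * F] ptr=4 lookahead=* remaining=[* id - id / id / num ) $]
Step 8: reduce T->T * F. Stack=[( T] ptr=4 lookahead=* remaining=[* id - id / id / num ) $]
Step 9: shift *. Stack=[( T *] ptr=5 lookahead=id remaining=[id - id / id / num ) $]
Step 10: shift id. Stack=[( T * id] ptr=6 lookahead=- remaining=[- id / id / num ) $]
Step 11: reduce F->id. Stack=[( T * F] ptr=6 lookahead=- remaining=[- id / id / num ) $]
Step 12: reduce T->T * F. Stack=[( T] ptr=6 lookahead=- remaining=[- id / id / num ) $]
Step 13: reduce E->T. Stack=[( E] ptr=6 lookahead=- remaining=[- id / id / num ) $]
Step 14: shift -. Stack=[( E -] ptr=7 lookahead=id remaining=[id / id / num ) $]
Step 15: shift id. Stack=[( E - id] ptr=8 lookahead=/ remaining=[/ id / num ) $]
Step 16: reduce F->id. Stack=[( E - F] ptr=8 lookahead=/ remaining=[/ id / num ) $]
Step 17: reduce T->F. Stack=[( E - T] ptr=8 lookahead=/ remaining=[/ id / num ) $]
Step 18: shift /. Stack=[( E - T /] ptr=9 lookahead=id remaining=[id / num ) $]
Step 19: shift id. Stack=[( E - T / id] ptr=10 lookahead=/ remaining=[/ num ) $]
Step 20: reduce F->id. Stack=[( E - T / F] ptr=10 lookahead=/ remaining=[/ num ) $]
Step 21: reduce T->T / F. Stack=[( E - T] ptr=10 lookahead=/ remaining=[/ num ) $]
Step 22: shift /. Stack=[( E - T /] ptr=11 lookahead=num remaining=[num ) $]
Step 23: shift num. Stack=[( E - T / num] ptr=12 lookahead=) remaining=[) $]
Step 24: reduce F->num. Stack=[( E - T / F] ptr=12 lookahead=) remaining=[) $]
Step 25: reduce T->T / F. Stack=[( E - T] ptr=12 lookahead=) remaining=[) $]
Step 26: reduce E->E - T. Stack=[( E] ptr=12 lookahead=) remaining=[) $]
Step 27: shift ). Stack=[( E )] ptr=13 lookahead=$ remaining=[$]
Step 28: reduce F->( E ). Stack=[F] ptr=13 lookahead=$ remaining=[$]
Step 29: reduce T->F. Stack=[T] ptr=13 lookahead=$ remaining=[$]
Step 30: reduce E->T. Stack=[E] ptr=13 lookahead=$ remaining=[$]
Step 31: accept. Stack=[E] ptr=13 lookahead=$ remaining=[$]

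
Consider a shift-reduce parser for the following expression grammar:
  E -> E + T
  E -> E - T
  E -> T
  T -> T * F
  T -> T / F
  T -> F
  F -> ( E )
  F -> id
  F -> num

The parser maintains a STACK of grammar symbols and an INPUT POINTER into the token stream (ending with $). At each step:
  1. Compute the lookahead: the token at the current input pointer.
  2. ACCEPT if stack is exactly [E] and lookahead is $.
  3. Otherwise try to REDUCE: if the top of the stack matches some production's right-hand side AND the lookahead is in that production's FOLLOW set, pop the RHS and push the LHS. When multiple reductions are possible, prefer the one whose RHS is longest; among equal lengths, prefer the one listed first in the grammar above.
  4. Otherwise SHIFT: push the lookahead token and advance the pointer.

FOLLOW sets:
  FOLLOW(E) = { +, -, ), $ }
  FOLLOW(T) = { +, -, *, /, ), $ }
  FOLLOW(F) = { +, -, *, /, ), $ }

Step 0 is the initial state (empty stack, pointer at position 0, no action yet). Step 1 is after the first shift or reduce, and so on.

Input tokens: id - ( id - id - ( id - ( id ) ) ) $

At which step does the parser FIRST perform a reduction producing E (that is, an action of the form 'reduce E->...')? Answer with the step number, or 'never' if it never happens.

Step 1: shift id. Stack=[id] ptr=1 lookahead=- remaining=[- ( id - id - ( id - ( id ) ) ) $]
Step 2: reduce F->id. Stack=[F] ptr=1 lookahead=- remaining=[- ( id - id - ( id - ( id ) ) ) $]
Step 3: reduce T->F. Stack=[T] ptr=1 lookahead=- remaining=[- ( id - id - ( id - ( id ) ) ) $]
Step 4: reduce E->T. Stack=[E] ptr=1 lookahead=- remaining=[- ( id - id - ( id - ( id ) ) ) $]

Answer: 4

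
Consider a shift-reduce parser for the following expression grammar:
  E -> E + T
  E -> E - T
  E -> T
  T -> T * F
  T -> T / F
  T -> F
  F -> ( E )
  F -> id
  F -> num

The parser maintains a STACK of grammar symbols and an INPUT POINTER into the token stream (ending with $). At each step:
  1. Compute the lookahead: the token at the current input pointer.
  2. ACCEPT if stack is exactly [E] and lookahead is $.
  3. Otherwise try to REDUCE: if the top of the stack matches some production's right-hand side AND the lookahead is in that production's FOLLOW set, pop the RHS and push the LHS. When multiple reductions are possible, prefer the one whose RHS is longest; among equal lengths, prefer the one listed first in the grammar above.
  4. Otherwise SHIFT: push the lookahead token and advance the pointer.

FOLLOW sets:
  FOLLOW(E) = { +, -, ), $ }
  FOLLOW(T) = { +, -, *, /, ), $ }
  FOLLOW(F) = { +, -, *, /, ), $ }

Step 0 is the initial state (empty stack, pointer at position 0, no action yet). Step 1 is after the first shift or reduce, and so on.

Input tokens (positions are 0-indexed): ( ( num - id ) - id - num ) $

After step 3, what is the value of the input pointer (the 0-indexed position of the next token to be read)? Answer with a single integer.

Step 1: shift (. Stack=[(] ptr=1 lookahead=( remaining=[( num - id ) - id - num ) $]
Step 2: shift (. Stack=[( (] ptr=2 lookahead=num remaining=[num - id ) - id - num ) $]
Step 3: shift num. Stack=[( ( num] ptr=3 lookahead=- remaining=[- id ) - id - num ) $]

Answer: 3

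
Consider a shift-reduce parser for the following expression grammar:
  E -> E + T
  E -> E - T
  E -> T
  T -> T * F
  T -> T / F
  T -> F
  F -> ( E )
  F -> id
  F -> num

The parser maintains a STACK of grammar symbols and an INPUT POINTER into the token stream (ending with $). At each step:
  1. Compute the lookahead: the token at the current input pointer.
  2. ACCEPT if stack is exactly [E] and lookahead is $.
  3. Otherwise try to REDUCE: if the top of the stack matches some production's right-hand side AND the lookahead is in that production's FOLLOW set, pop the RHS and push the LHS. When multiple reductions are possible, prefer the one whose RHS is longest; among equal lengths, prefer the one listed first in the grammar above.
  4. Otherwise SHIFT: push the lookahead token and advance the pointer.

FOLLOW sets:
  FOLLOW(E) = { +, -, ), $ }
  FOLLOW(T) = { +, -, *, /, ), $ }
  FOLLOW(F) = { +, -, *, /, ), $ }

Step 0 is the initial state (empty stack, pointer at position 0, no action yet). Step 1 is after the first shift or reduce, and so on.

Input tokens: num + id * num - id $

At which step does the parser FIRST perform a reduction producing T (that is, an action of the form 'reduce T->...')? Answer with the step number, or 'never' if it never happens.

Answer: 3

Derivation:
Step 1: shift num. Stack=[num] ptr=1 lookahead=+ remaining=[+ id * num - id $]
Step 2: reduce F->num. Stack=[F] ptr=1 lookahead=+ remaining=[+ id * num - id $]
Step 3: reduce T->F. Stack=[T] ptr=1 lookahead=+ remaining=[+ id * num - id $]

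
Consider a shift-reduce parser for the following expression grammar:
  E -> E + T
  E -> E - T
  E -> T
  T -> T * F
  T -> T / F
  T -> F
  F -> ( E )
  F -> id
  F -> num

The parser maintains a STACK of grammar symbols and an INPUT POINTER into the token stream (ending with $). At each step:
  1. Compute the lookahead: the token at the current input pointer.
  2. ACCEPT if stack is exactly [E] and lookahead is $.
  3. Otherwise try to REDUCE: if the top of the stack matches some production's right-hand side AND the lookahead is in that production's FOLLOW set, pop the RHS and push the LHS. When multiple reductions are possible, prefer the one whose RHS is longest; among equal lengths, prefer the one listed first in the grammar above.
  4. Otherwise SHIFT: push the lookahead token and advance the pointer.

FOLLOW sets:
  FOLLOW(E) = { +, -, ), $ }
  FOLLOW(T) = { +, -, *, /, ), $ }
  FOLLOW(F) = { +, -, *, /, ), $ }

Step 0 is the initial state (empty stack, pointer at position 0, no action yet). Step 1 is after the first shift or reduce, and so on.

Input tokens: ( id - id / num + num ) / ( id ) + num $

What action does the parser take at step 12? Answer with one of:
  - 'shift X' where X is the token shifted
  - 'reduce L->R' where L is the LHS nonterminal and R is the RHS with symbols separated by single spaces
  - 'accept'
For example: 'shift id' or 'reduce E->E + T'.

Answer: reduce F->num

Derivation:
Step 1: shift (. Stack=[(] ptr=1 lookahead=id remaining=[id - id / num + num ) / ( id ) + num $]
Step 2: shift id. Stack=[( id] ptr=2 lookahead=- remaining=[- id / num + num ) / ( id ) + num $]
Step 3: reduce F->id. Stack=[( F] ptr=2 lookahead=- remaining=[- id / num + num ) / ( id ) + num $]
Step 4: reduce T->F. Stack=[( T] ptr=2 lookahead=- remaining=[- id / num + num ) / ( id ) + num $]
Step 5: reduce E->T. Stack=[( E] ptr=2 lookahead=- remaining=[- id / num + num ) / ( id ) + num $]
Step 6: shift -. Stack=[( E -] ptr=3 lookahead=id remaining=[id / num + num ) / ( id ) + num $]
Step 7: shift id. Stack=[( E - id] ptr=4 lookahead=/ remaining=[/ num + num ) / ( id ) + num $]
Step 8: reduce F->id. Stack=[( E - F] ptr=4 lookahead=/ remaining=[/ num + num ) / ( id ) + num $]
Step 9: reduce T->F. Stack=[( E - T] ptr=4 lookahead=/ remaining=[/ num + num ) / ( id ) + num $]
Step 10: shift /. Stack=[( E - T /] ptr=5 lookahead=num remaining=[num + num ) / ( id ) + num $]
Step 11: shift num. Stack=[( E - T / num] ptr=6 lookahead=+ remaining=[+ num ) / ( id ) + num $]
Step 12: reduce F->num. Stack=[( E - T / F] ptr=6 lookahead=+ remaining=[+ num ) / ( id ) + num $]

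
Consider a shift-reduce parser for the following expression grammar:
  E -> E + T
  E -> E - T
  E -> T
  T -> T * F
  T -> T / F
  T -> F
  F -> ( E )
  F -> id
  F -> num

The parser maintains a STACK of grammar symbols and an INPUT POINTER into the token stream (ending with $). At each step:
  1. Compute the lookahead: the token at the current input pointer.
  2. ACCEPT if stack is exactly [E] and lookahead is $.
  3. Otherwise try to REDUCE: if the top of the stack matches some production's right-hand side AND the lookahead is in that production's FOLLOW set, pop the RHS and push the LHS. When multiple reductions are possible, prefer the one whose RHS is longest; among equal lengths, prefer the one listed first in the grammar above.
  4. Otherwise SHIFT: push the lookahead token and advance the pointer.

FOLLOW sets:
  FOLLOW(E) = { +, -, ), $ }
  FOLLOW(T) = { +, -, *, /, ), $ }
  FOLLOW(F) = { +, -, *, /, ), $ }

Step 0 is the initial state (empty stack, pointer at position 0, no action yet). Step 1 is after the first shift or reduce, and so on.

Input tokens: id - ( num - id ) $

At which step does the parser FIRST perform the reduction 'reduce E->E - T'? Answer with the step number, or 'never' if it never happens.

Step 1: shift id. Stack=[id] ptr=1 lookahead=- remaining=[- ( num - id ) $]
Step 2: reduce F->id. Stack=[F] ptr=1 lookahead=- remaining=[- ( num - id ) $]
Step 3: reduce T->F. Stack=[T] ptr=1 lookahead=- remaining=[- ( num - id ) $]
Step 4: reduce E->T. Stack=[E] ptr=1 lookahead=- remaining=[- ( num - id ) $]
Step 5: shift -. Stack=[E -] ptr=2 lookahead=( remaining=[( num - id ) $]
Step 6: shift (. Stack=[E - (] ptr=3 lookahead=num remaining=[num - id ) $]
Step 7: shift num. Stack=[E - ( num] ptr=4 lookahead=- remaining=[- id ) $]
Step 8: reduce F->num. Stack=[E - ( F] ptr=4 lookahead=- remaining=[- id ) $]
Step 9: reduce T->F. Stack=[E - ( T] ptr=4 lookahead=- remaining=[- id ) $]
Step 10: reduce E->T. Stack=[E - ( E] ptr=4 lookahead=- remaining=[- id ) $]
Step 11: shift -. Stack=[E - ( E -] ptr=5 lookahead=id remaining=[id ) $]
Step 12: shift id. Stack=[E - ( E - id] ptr=6 lookahead=) remaining=[) $]
Step 13: reduce F->id. Stack=[E - ( E - F] ptr=6 lookahead=) remaining=[) $]
Step 14: reduce T->F. Stack=[E - ( E - T] ptr=6 lookahead=) remaining=[) $]
Step 15: reduce E->E - T. Stack=[E - ( E] ptr=6 lookahead=) remaining=[) $]

Answer: 15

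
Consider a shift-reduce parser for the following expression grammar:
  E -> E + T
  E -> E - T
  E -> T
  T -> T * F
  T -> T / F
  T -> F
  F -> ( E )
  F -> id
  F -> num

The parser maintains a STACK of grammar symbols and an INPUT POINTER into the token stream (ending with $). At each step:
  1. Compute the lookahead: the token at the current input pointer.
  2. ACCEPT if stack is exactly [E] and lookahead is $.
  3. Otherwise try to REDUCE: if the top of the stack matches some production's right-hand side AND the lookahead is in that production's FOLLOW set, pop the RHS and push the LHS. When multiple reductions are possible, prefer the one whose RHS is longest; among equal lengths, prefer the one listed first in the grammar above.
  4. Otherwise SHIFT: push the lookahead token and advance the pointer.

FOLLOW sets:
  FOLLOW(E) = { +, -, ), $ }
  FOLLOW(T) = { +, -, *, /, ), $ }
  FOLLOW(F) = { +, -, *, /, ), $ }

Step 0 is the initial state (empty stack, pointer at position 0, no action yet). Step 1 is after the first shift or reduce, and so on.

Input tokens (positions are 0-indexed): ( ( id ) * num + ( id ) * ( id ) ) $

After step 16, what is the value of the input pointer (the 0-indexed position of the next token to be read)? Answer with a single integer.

Answer: 8

Derivation:
Step 1: shift (. Stack=[(] ptr=1 lookahead=( remaining=[( id ) * num + ( id ) * ( id ) ) $]
Step 2: shift (. Stack=[( (] ptr=2 lookahead=id remaining=[id ) * num + ( id ) * ( id ) ) $]
Step 3: shift id. Stack=[( ( id] ptr=3 lookahead=) remaining=[) * num + ( id ) * ( id ) ) $]
Step 4: reduce F->id. Stack=[( ( F] ptr=3 lookahead=) remaining=[) * num + ( id ) * ( id ) ) $]
Step 5: reduce T->F. Stack=[( ( T] ptr=3 lookahead=) remaining=[) * num + ( id ) * ( id ) ) $]
Step 6: reduce E->T. Stack=[( ( E] ptr=3 lookahead=) remaining=[) * num + ( id ) * ( id ) ) $]
Step 7: shift ). Stack=[( ( E )] ptr=4 lookahead=* remaining=[* num + ( id ) * ( id ) ) $]
Step 8: reduce F->( E ). Stack=[( F] ptr=4 lookahead=* remaining=[* num + ( id ) * ( id ) ) $]
Step 9: reduce T->F. Stack=[( T] ptr=4 lookahead=* remaining=[* num + ( id ) * ( id ) ) $]
Step 10: shift *. Stack=[( T *] ptr=5 lookahead=num remaining=[num + ( id ) * ( id ) ) $]
Step 11: shift num. Stack=[( T * num] ptr=6 lookahead=+ remaining=[+ ( id ) * ( id ) ) $]
Step 12: reduce F->num. Stack=[( T * F] ptr=6 lookahead=+ remaining=[+ ( id ) * ( id ) ) $]
Step 13: reduce T->T * F. Stack=[( T] ptr=6 lookahead=+ remaining=[+ ( id ) * ( id ) ) $]
Step 14: reduce E->T. Stack=[( E] ptr=6 lookahead=+ remaining=[+ ( id ) * ( id ) ) $]
Step 15: shift +. Stack=[( E +] ptr=7 lookahead=( remaining=[( id ) * ( id ) ) $]
Step 16: shift (. Stack=[( E + (] ptr=8 lookahead=id remaining=[id ) * ( id ) ) $]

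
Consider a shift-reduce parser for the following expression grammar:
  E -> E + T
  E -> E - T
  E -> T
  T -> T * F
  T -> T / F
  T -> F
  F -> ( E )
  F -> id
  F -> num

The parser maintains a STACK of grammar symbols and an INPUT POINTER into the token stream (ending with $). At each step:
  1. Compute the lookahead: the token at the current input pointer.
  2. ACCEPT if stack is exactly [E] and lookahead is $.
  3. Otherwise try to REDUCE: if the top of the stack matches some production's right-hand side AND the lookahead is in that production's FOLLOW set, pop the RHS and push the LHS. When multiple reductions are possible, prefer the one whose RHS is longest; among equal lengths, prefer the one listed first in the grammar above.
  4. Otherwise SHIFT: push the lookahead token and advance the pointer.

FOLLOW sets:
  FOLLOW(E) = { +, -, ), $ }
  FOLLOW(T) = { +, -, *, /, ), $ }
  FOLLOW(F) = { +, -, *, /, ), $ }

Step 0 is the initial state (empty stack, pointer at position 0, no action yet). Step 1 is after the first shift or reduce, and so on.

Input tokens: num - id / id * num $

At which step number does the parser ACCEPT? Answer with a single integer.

Step 1: shift num. Stack=[num] ptr=1 lookahead=- remaining=[- id / id * num $]
Step 2: reduce F->num. Stack=[F] ptr=1 lookahead=- remaining=[- id / id * num $]
Step 3: reduce T->F. Stack=[T] ptr=1 lookahead=- remaining=[- id / id * num $]
Step 4: reduce E->T. Stack=[E] ptr=1 lookahead=- remaining=[- id / id * num $]
Step 5: shift -. Stack=[E -] ptr=2 lookahead=id remaining=[id / id * num $]
Step 6: shift id. Stack=[E - id] ptr=3 lookahead=/ remaining=[/ id * num $]
Step 7: reduce F->id. Stack=[E - F] ptr=3 lookahead=/ remaining=[/ id * num $]
Step 8: reduce T->F. Stack=[E - T] ptr=3 lookahead=/ remaining=[/ id * num $]
Step 9: shift /. Stack=[E - T /] ptr=4 lookahead=id remaining=[id * num $]
Step 10: shift id. Stack=[E - T / id] ptr=5 lookahead=* remaining=[* num $]
Step 11: reduce F->id. Stack=[E - T / F] ptr=5 lookahead=* remaining=[* num $]
Step 12: reduce T->T / F. Stack=[E - T] ptr=5 lookahead=* remaining=[* num $]
Step 13: shift *. Stack=[E - T *] ptr=6 lookahead=num remaining=[num $]
Step 14: shift num. Stack=[E - T * num] ptr=7 lookahead=$ remaining=[$]
Step 15: reduce F->num. Stack=[E - T * F] ptr=7 lookahead=$ remaining=[$]
Step 16: reduce T->T * F. Stack=[E - T] ptr=7 lookahead=$ remaining=[$]
Step 17: reduce E->E - T. Stack=[E] ptr=7 lookahead=$ remaining=[$]
Step 18: accept. Stack=[E] ptr=7 lookahead=$ remaining=[$]

Answer: 18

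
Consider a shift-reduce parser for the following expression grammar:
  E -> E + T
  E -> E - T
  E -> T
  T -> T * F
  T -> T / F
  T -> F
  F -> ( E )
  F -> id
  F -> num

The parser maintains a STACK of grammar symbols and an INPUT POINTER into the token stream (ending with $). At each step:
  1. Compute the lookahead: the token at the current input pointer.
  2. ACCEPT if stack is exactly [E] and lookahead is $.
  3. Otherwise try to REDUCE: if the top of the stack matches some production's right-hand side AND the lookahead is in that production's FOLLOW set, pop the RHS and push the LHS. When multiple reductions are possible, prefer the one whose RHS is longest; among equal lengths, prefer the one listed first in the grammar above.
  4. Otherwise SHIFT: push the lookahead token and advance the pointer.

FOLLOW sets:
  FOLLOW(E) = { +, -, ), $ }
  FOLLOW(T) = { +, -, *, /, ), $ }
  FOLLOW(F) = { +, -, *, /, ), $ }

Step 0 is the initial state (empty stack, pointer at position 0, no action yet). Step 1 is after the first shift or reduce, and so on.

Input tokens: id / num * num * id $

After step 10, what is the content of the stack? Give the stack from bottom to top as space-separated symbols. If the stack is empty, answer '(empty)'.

Answer: T * F

Derivation:
Step 1: shift id. Stack=[id] ptr=1 lookahead=/ remaining=[/ num * num * id $]
Step 2: reduce F->id. Stack=[F] ptr=1 lookahead=/ remaining=[/ num * num * id $]
Step 3: reduce T->F. Stack=[T] ptr=1 lookahead=/ remaining=[/ num * num * id $]
Step 4: shift /. Stack=[T /] ptr=2 lookahead=num remaining=[num * num * id $]
Step 5: shift num. Stack=[T / num] ptr=3 lookahead=* remaining=[* num * id $]
Step 6: reduce F->num. Stack=[T / F] ptr=3 lookahead=* remaining=[* num * id $]
Step 7: reduce T->T / F. Stack=[T] ptr=3 lookahead=* remaining=[* num * id $]
Step 8: shift *. Stack=[T *] ptr=4 lookahead=num remaining=[num * id $]
Step 9: shift num. Stack=[T * num] ptr=5 lookahead=* remaining=[* id $]
Step 10: reduce F->num. Stack=[T * F] ptr=5 lookahead=* remaining=[* id $]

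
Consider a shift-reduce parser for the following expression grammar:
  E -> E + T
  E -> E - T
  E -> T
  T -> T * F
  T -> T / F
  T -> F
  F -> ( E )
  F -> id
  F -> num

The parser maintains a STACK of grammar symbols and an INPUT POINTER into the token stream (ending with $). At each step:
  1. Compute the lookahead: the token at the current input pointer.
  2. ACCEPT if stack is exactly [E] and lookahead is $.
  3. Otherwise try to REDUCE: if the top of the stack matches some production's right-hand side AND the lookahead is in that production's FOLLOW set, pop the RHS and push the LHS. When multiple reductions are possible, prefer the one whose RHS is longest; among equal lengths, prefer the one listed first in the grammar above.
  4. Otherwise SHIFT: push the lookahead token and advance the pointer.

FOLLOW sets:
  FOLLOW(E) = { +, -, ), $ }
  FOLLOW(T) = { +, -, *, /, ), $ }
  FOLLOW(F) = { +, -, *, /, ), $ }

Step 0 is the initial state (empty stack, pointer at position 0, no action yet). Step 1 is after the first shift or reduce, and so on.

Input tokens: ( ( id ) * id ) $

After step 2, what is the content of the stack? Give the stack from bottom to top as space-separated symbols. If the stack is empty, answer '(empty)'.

Step 1: shift (. Stack=[(] ptr=1 lookahead=( remaining=[( id ) * id ) $]
Step 2: shift (. Stack=[( (] ptr=2 lookahead=id remaining=[id ) * id ) $]

Answer: ( (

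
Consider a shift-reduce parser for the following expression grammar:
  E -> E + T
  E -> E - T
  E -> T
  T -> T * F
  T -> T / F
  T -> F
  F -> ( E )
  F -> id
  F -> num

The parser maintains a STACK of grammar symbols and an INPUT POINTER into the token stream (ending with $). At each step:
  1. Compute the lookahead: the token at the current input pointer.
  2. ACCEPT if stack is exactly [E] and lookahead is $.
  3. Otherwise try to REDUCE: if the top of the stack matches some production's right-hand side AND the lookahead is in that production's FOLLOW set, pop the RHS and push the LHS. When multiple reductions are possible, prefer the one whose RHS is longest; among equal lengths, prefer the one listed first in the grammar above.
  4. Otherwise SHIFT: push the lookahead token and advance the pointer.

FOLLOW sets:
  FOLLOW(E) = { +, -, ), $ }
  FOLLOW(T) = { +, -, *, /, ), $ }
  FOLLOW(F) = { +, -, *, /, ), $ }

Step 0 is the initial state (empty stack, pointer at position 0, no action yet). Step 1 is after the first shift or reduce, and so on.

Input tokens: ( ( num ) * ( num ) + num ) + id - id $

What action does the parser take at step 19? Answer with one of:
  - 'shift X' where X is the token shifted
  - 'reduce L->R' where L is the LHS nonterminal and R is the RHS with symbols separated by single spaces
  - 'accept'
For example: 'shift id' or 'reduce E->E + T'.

Step 1: shift (. Stack=[(] ptr=1 lookahead=( remaining=[( num ) * ( num ) + num ) + id - id $]
Step 2: shift (. Stack=[( (] ptr=2 lookahead=num remaining=[num ) * ( num ) + num ) + id - id $]
Step 3: shift num. Stack=[( ( num] ptr=3 lookahead=) remaining=[) * ( num ) + num ) + id - id $]
Step 4: reduce F->num. Stack=[( ( F] ptr=3 lookahead=) remaining=[) * ( num ) + num ) + id - id $]
Step 5: reduce T->F. Stack=[( ( T] ptr=3 lookahead=) remaining=[) * ( num ) + num ) + id - id $]
Step 6: reduce E->T. Stack=[( ( E] ptr=3 lookahead=) remaining=[) * ( num ) + num ) + id - id $]
Step 7: shift ). Stack=[( ( E )] ptr=4 lookahead=* remaining=[* ( num ) + num ) + id - id $]
Step 8: reduce F->( E ). Stack=[( F] ptr=4 lookahead=* remaining=[* ( num ) + num ) + id - id $]
Step 9: reduce T->F. Stack=[( T] ptr=4 lookahead=* remaining=[* ( num ) + num ) + id - id $]
Step 10: shift *. Stack=[( T *] ptr=5 lookahead=( remaining=[( num ) + num ) + id - id $]
Step 11: shift (. Stack=[( T * (] ptr=6 lookahead=num remaining=[num ) + num ) + id - id $]
Step 12: shift num. Stack=[( T * ( num] ptr=7 lookahead=) remaining=[) + num ) + id - id $]
Step 13: reduce F->num. Stack=[( T * ( F] ptr=7 lookahead=) remaining=[) + num ) + id - id $]
Step 14: reduce T->F. Stack=[( T * ( T] ptr=7 lookahead=) remaining=[) + num ) + id - id $]
Step 15: reduce E->T. Stack=[( T * ( E] ptr=7 lookahead=) remaining=[) + num ) + id - id $]
Step 16: shift ). Stack=[( T * ( E )] ptr=8 lookahead=+ remaining=[+ num ) + id - id $]
Step 17: reduce F->( E ). Stack=[( T * F] ptr=8 lookahead=+ remaining=[+ num ) + id - id $]
Step 18: reduce T->T * F. Stack=[( T] ptr=8 lookahead=+ remaining=[+ num ) + id - id $]
Step 19: reduce E->T. Stack=[( E] ptr=8 lookahead=+ remaining=[+ num ) + id - id $]

Answer: reduce E->T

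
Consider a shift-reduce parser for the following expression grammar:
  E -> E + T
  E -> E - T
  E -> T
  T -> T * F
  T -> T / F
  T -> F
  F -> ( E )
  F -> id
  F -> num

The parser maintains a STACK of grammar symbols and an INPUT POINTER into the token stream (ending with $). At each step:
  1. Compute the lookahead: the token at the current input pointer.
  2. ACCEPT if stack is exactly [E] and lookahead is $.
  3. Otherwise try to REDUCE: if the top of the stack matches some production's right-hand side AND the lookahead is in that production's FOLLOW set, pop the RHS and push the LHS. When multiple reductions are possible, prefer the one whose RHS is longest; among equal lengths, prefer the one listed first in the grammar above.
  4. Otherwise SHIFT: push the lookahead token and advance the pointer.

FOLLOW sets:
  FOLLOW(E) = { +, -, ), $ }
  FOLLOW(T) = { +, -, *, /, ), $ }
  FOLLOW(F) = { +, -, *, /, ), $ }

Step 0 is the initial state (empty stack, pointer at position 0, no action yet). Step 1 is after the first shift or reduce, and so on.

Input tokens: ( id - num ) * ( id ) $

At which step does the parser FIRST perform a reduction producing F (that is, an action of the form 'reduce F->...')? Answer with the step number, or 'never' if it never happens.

Step 1: shift (. Stack=[(] ptr=1 lookahead=id remaining=[id - num ) * ( id ) $]
Step 2: shift id. Stack=[( id] ptr=2 lookahead=- remaining=[- num ) * ( id ) $]
Step 3: reduce F->id. Stack=[( F] ptr=2 lookahead=- remaining=[- num ) * ( id ) $]

Answer: 3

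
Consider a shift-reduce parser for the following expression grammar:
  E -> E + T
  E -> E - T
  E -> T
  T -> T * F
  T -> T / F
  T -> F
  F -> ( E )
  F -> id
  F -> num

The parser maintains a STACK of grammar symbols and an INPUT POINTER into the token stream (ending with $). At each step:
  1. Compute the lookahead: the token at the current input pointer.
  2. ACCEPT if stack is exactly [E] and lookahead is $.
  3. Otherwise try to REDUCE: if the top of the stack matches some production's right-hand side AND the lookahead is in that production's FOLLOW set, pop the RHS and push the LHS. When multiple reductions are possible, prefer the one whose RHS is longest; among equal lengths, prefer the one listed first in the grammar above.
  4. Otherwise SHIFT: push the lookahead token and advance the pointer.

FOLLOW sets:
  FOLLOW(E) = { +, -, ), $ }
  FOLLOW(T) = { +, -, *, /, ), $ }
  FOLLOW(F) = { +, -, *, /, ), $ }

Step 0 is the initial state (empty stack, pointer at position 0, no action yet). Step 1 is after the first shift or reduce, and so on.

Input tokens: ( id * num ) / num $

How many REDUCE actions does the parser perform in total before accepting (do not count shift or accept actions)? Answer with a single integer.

Answer: 10

Derivation:
Step 1: shift (. Stack=[(] ptr=1 lookahead=id remaining=[id * num ) / num $]
Step 2: shift id. Stack=[( id] ptr=2 lookahead=* remaining=[* num ) / num $]
Step 3: reduce F->id. Stack=[( F] ptr=2 lookahead=* remaining=[* num ) / num $]
Step 4: reduce T->F. Stack=[( T] ptr=2 lookahead=* remaining=[* num ) / num $]
Step 5: shift *. Stack=[( T *] ptr=3 lookahead=num remaining=[num ) / num $]
Step 6: shift num. Stack=[( T * num] ptr=4 lookahead=) remaining=[) / num $]
Step 7: reduce F->num. Stack=[( T * F] ptr=4 lookahead=) remaining=[) / num $]
Step 8: reduce T->T * F. Stack=[( T] ptr=4 lookahead=) remaining=[) / num $]
Step 9: reduce E->T. Stack=[( E] ptr=4 lookahead=) remaining=[) / num $]
Step 10: shift ). Stack=[( E )] ptr=5 lookahead=/ remaining=[/ num $]
Step 11: reduce F->( E ). Stack=[F] ptr=5 lookahead=/ remaining=[/ num $]
Step 12: reduce T->F. Stack=[T] ptr=5 lookahead=/ remaining=[/ num $]
Step 13: shift /. Stack=[T /] ptr=6 lookahead=num remaining=[num $]
Step 14: shift num. Stack=[T / num] ptr=7 lookahead=$ remaining=[$]
Step 15: reduce F->num. Stack=[T / F] ptr=7 lookahead=$ remaining=[$]
Step 16: reduce T->T / F. Stack=[T] ptr=7 lookahead=$ remaining=[$]
Step 17: reduce E->T. Stack=[E] ptr=7 lookahead=$ remaining=[$]
Step 18: accept. Stack=[E] ptr=7 lookahead=$ remaining=[$]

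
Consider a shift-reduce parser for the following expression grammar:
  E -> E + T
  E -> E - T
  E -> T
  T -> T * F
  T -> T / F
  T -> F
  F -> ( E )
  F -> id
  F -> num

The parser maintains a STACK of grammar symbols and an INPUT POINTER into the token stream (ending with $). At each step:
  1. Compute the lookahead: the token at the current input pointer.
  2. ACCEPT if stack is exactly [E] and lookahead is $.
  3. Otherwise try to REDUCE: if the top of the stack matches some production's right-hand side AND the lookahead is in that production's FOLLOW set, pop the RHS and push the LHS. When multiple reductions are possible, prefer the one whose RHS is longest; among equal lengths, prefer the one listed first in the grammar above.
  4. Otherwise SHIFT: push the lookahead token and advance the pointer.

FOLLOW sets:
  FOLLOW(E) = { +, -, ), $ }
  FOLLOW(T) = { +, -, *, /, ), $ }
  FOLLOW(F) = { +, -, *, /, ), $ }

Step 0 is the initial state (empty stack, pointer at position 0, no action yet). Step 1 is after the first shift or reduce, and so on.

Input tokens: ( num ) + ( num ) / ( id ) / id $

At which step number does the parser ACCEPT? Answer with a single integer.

Answer: 33

Derivation:
Step 1: shift (. Stack=[(] ptr=1 lookahead=num remaining=[num ) + ( num ) / ( id ) / id $]
Step 2: shift num. Stack=[( num] ptr=2 lookahead=) remaining=[) + ( num ) / ( id ) / id $]
Step 3: reduce F->num. Stack=[( F] ptr=2 lookahead=) remaining=[) + ( num ) / ( id ) / id $]
Step 4: reduce T->F. Stack=[( T] ptr=2 lookahead=) remaining=[) + ( num ) / ( id ) / id $]
Step 5: reduce E->T. Stack=[( E] ptr=2 lookahead=) remaining=[) + ( num ) / ( id ) / id $]
Step 6: shift ). Stack=[( E )] ptr=3 lookahead=+ remaining=[+ ( num ) / ( id ) / id $]
Step 7: reduce F->( E ). Stack=[F] ptr=3 lookahead=+ remaining=[+ ( num ) / ( id ) / id $]
Step 8: reduce T->F. Stack=[T] ptr=3 lookahead=+ remaining=[+ ( num ) / ( id ) / id $]
Step 9: reduce E->T. Stack=[E] ptr=3 lookahead=+ remaining=[+ ( num ) / ( id ) / id $]
Step 10: shift +. Stack=[E +] ptr=4 lookahead=( remaining=[( num ) / ( id ) / id $]
Step 11: shift (. Stack=[E + (] ptr=5 lookahead=num remaining=[num ) / ( id ) / id $]
Step 12: shift num. Stack=[E + ( num] ptr=6 lookahead=) remaining=[) / ( id ) / id $]
Step 13: reduce F->num. Stack=[E + ( F] ptr=6 lookahead=) remaining=[) / ( id ) / id $]
Step 14: reduce T->F. Stack=[E + ( T] ptr=6 lookahead=) remaining=[) / ( id ) / id $]
Step 15: reduce E->T. Stack=[E + ( E] ptr=6 lookahead=) remaining=[) / ( id ) / id $]
Step 16: shift ). Stack=[E + ( E )] ptr=7 lookahead=/ remaining=[/ ( id ) / id $]
Step 17: reduce F->( E ). Stack=[E + F] ptr=7 lookahead=/ remaining=[/ ( id ) / id $]
Step 18: reduce T->F. Stack=[E + T] ptr=7 lookahead=/ remaining=[/ ( id ) / id $]
Step 19: shift /. Stack=[E + T /] ptr=8 lookahead=( remaining=[( id ) / id $]
Step 20: shift (. Stack=[E + T / (] ptr=9 lookahead=id remaining=[id ) / id $]
Step 21: shift id. Stack=[E + T / ( id] ptr=10 lookahead=) remaining=[) / id $]
Step 22: reduce F->id. Stack=[E + T / ( F] ptr=10 lookahead=) remaining=[) / id $]
Step 23: reduce T->F. Stack=[E + T / ( T] ptr=10 lookahead=) remaining=[) / id $]
Step 24: reduce E->T. Stack=[E + T / ( E] ptr=10 lookahead=) remaining=[) / id $]
Step 25: shift ). Stack=[E + T / ( E )] ptr=11 lookahead=/ remaining=[/ id $]
Step 26: reduce F->( E ). Stack=[E + T / F] ptr=11 lookahead=/ remaining=[/ id $]
Step 27: reduce T->T / F. Stack=[E + T] ptr=11 lookahead=/ remaining=[/ id $]
Step 28: shift /. Stack=[E + T /] ptr=12 lookahead=id remaining=[id $]
Step 29: shift id. Stack=[E + T / id] ptr=13 lookahead=$ remaining=[$]
Step 30: reduce F->id. Stack=[E + T / F] ptr=13 lookahead=$ remaining=[$]
Step 31: reduce T->T / F. Stack=[E + T] ptr=13 lookahead=$ remaining=[$]
Step 32: reduce E->E + T. Stack=[E] ptr=13 lookahead=$ remaining=[$]
Step 33: accept. Stack=[E] ptr=13 lookahead=$ remaining=[$]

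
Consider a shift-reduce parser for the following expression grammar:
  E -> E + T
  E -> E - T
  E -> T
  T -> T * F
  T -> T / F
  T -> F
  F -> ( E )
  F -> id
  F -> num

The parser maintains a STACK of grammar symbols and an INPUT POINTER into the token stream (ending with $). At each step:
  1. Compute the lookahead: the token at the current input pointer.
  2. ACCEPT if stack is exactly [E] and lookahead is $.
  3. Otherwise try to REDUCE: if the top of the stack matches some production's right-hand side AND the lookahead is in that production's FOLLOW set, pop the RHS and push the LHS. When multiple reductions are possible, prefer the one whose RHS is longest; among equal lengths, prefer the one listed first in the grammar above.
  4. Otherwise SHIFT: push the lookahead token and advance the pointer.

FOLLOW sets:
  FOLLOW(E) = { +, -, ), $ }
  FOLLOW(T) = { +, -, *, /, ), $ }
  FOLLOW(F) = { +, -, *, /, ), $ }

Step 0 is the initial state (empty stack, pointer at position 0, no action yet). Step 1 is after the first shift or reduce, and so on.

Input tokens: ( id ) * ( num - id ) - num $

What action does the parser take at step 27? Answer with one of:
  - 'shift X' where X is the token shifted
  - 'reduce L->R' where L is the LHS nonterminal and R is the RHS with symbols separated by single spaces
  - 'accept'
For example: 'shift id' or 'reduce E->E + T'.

Step 1: shift (. Stack=[(] ptr=1 lookahead=id remaining=[id ) * ( num - id ) - num $]
Step 2: shift id. Stack=[( id] ptr=2 lookahead=) remaining=[) * ( num - id ) - num $]
Step 3: reduce F->id. Stack=[( F] ptr=2 lookahead=) remaining=[) * ( num - id ) - num $]
Step 4: reduce T->F. Stack=[( T] ptr=2 lookahead=) remaining=[) * ( num - id ) - num $]
Step 5: reduce E->T. Stack=[( E] ptr=2 lookahead=) remaining=[) * ( num - id ) - num $]
Step 6: shift ). Stack=[( E )] ptr=3 lookahead=* remaining=[* ( num - id ) - num $]
Step 7: reduce F->( E ). Stack=[F] ptr=3 lookahead=* remaining=[* ( num - id ) - num $]
Step 8: reduce T->F. Stack=[T] ptr=3 lookahead=* remaining=[* ( num - id ) - num $]
Step 9: shift *. Stack=[T *] ptr=4 lookahead=( remaining=[( num - id ) - num $]
Step 10: shift (. Stack=[T * (] ptr=5 lookahead=num remaining=[num - id ) - num $]
Step 11: shift num. Stack=[T * ( num] ptr=6 lookahead=- remaining=[- id ) - num $]
Step 12: reduce F->num. Stack=[T * ( F] ptr=6 lookahead=- remaining=[- id ) - num $]
Step 13: reduce T->F. Stack=[T * ( T] ptr=6 lookahead=- remaining=[- id ) - num $]
Step 14: reduce E->T. Stack=[T * ( E] ptr=6 lookahead=- remaining=[- id ) - num $]
Step 15: shift -. Stack=[T * ( E -] ptr=7 lookahead=id remaining=[id ) - num $]
Step 16: shift id. Stack=[T * ( E - id] ptr=8 lookahead=) remaining=[) - num $]
Step 17: reduce F->id. Stack=[T * ( E - F] ptr=8 lookahead=) remaining=[) - num $]
Step 18: reduce T->F. Stack=[T * ( E - T] ptr=8 lookahead=) remaining=[) - num $]
Step 19: reduce E->E - T. Stack=[T * ( E] ptr=8 lookahead=) remaining=[) - num $]
Step 20: shift ). Stack=[T * ( E )] ptr=9 lookahead=- remaining=[- num $]
Step 21: reduce F->( E ). Stack=[T * F] ptr=9 lookahead=- remaining=[- num $]
Step 22: reduce T->T * F. Stack=[T] ptr=9 lookahead=- remaining=[- num $]
Step 23: reduce E->T. Stack=[E] ptr=9 lookahead=- remaining=[- num $]
Step 24: shift -. Stack=[E -] ptr=10 lookahead=num remaining=[num $]
Step 25: shift num. Stack=[E - num] ptr=11 lookahead=$ remaining=[$]
Step 26: reduce F->num. Stack=[E - F] ptr=11 lookahead=$ remaining=[$]
Step 27: reduce T->F. Stack=[E - T] ptr=11 lookahead=$ remaining=[$]

Answer: reduce T->F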